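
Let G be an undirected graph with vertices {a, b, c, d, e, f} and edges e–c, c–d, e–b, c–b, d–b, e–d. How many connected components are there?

a is isolated — a component by itself.
f is isolated — a component by itself.
Starting from b we can reach b, c, d, e. That is one component of size 4.
Total: 3 components.

3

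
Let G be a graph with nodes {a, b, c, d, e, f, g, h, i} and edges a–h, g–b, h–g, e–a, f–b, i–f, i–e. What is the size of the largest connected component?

d is isolated — a component by itself.
c is isolated — a component by itself.
Starting from a we can reach a, b, e, f, g, h, i. That is one component of size 7.
The largest has 7 vertices.

7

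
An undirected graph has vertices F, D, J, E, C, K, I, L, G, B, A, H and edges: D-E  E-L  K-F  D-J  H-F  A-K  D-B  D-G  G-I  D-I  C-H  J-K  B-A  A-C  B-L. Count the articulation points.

Removing D increases the component count from 1 to 2, so D is a cut vertex.
By contrast removing A leaves 1 component; it is not a cut vertex. No other vertex is a cut vertex either.

1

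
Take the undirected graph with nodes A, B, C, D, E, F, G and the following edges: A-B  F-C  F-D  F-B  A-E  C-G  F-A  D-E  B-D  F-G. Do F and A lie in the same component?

Yes

From F we can reach A, B, C, D, E, F, G, which includes A.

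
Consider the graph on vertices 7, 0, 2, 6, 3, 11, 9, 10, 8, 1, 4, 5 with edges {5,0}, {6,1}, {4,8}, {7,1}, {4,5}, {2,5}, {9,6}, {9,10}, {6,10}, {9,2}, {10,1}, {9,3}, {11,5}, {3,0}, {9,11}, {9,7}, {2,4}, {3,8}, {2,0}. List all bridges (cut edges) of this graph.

The edges on the cycle 9-6-10-9 are not bridges since each lies on that cycle.
Every edge lies on some cycle, so there are no bridges.

none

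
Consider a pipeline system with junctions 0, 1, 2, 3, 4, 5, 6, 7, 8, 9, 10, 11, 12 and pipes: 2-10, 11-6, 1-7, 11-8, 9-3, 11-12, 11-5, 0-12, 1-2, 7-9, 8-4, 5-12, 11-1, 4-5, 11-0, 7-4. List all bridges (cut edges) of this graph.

1-2, 10-2, 11-6, 3-9, 7-9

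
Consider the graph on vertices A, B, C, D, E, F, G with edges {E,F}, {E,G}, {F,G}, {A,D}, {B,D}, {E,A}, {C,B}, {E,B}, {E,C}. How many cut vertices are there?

1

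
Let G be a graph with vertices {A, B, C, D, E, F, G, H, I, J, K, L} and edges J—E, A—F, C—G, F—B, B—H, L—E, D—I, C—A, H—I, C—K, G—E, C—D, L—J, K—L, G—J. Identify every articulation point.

C

Removing C increases the component count from 1 to 2, so C is a cut vertex.
By contrast removing J leaves 1 component; it is not a cut vertex. No other vertex is a cut vertex either.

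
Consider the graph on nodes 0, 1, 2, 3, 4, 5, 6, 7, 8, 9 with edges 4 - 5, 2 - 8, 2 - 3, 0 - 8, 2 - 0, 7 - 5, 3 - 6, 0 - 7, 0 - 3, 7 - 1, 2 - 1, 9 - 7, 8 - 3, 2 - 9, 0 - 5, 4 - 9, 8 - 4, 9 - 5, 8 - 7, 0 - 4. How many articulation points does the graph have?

1

Removing 3 increases the component count from 1 to 2, so 3 is a cut vertex.
By contrast removing 5 leaves 1 component; it is not a cut vertex. No other vertex is a cut vertex either.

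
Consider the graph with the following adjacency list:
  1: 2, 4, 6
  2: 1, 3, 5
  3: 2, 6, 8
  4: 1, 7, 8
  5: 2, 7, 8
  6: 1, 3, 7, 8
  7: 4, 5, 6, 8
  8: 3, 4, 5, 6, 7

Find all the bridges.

The edges on the cycle 3-2-1-4-7-6-3 are not bridges since each lies on that cycle.
Every edge lies on some cycle, so there are no bridges.

none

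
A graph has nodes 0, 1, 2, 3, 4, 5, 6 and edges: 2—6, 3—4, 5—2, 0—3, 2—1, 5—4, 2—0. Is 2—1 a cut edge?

Yes

Removing 2—1 leaves no path between 2 and 1: the component count goes from 1 to 2. So it is a bridge.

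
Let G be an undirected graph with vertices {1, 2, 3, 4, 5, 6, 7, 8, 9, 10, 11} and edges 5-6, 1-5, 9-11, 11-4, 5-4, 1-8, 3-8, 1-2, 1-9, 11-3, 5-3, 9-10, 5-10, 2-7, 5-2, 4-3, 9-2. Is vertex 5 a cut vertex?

Deleting 5 raises the number of components from 1 to 2, so 5 is a cut vertex.

Yes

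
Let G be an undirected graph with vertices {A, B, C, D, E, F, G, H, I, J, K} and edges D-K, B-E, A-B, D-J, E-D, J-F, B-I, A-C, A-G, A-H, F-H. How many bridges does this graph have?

4

The edges on the cycle A-B-E-D-J-F-H-A are not bridges since each lies on that cycle.
But removing A-C disconnects A from C; removing B-I disconnects B from I; removing K-D disconnects K from D; removing A-G disconnects A from G — these are bridges.
That makes 4 bridges.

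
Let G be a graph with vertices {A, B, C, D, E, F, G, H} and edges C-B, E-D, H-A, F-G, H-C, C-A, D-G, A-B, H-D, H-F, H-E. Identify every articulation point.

H

Removing H increases the component count from 1 to 2, so H is a cut vertex.
By contrast removing A leaves 1 component; it is not a cut vertex. No other vertex is a cut vertex either.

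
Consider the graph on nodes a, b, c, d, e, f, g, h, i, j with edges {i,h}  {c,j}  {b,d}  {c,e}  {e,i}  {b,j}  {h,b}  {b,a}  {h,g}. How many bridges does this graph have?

The edges on the cycle c-e-i-h-b-j-c are not bridges since each lies on that cycle.
But removing b–a disconnects b from a; removing d–b disconnects d from b; removing h–g disconnects h from g — these are bridges.
That makes 3 bridges.

3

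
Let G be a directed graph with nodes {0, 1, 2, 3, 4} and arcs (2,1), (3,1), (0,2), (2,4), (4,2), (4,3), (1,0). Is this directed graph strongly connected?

From 2 we can reach every vertex (0, 1, 2, 3, 4), and every vertex can reach 2 (0, 1, 2, 3, 4). So the whole graph is one strongly connected component.

Yes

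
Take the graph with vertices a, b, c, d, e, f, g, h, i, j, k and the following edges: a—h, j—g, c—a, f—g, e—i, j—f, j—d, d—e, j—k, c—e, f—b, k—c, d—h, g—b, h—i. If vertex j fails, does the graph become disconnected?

Deleting j raises the number of components from 1 to 2, so j is a cut vertex.

Yes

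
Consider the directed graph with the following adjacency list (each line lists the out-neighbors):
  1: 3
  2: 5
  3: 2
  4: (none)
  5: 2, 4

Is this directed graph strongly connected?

There is no directed path from 4 to 1, so the graph is not strongly connected.

No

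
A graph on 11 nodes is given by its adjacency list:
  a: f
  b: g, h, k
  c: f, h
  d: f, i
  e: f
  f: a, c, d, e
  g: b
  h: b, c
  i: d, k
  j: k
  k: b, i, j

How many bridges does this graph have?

4

The edges on the cycle d-i-k-b-h-c-f-d are not bridges since each lies on that cycle.
But removing f-a disconnects f from a; removing e-f disconnects e from f; removing j-k disconnects j from k; removing g-b disconnects g from b — these are bridges.
That makes 4 bridges.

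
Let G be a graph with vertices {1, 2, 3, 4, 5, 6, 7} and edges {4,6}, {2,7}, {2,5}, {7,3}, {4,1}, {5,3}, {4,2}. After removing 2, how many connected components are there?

2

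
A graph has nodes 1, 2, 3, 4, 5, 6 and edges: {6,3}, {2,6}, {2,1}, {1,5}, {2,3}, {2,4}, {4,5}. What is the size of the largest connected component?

6

Starting from 1 we can reach 1, 2, 3, 4, 5, 6. That is one component of size 6.
The largest has 6 vertices.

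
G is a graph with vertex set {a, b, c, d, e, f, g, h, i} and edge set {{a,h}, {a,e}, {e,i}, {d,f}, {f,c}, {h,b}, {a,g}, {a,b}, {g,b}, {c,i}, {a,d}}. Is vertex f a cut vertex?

Deleting f leaves 1 component (was 1) (its neighbors c, d remain connected to each other), so f is not a cut vertex.

No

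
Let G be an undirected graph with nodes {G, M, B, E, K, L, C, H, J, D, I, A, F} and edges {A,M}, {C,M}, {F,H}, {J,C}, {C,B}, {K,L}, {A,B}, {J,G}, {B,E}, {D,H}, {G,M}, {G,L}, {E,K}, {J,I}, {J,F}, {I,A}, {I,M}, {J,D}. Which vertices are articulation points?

J

Removing J increases the component count from 1 to 2, so J is a cut vertex.
By contrast removing D leaves 1 component; it is not a cut vertex. No other vertex is a cut vertex either.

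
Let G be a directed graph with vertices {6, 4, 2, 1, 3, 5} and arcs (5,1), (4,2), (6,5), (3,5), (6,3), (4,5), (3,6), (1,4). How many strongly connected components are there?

3

{1, 4, 5} are all mutually reachable — one SCC of size 3.
{3, 6} are all mutually reachable — one SCC of size 2.
{2} is an SCC by itself.
That gives 3 strongly connected components.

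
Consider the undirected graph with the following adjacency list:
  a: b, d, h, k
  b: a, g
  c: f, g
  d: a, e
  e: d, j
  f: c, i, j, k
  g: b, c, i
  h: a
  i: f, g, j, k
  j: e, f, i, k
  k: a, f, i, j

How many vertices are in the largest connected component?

11

Starting from a we can reach a, b, c, d, e, f, g, h, i, j, k. That is one component of size 11.
The largest has 11 vertices.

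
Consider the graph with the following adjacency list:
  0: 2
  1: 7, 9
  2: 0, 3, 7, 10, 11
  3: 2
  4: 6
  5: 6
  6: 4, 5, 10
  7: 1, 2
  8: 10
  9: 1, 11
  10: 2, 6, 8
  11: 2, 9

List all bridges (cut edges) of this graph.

The edges on the cycle 9-11-2-7-1-9 are not bridges since each lies on that cycle.
But removing 6-4 disconnects 6 from 4; removing 2-10 disconnects 2 from 10; removing 10-6 disconnects 10 from 6; removing 5-6 disconnects 5 from 6 — these are bridges.
In total 7 edges are bridges.

0-2, 10-2, 10-6, 10-8, 2-3, 4-6, 5-6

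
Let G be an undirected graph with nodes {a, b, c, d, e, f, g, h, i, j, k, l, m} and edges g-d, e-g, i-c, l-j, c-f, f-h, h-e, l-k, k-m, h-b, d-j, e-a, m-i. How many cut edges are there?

The edges on the cycle l-k-m-i-c-f-h-e-g-d-j-l are not bridges since each lies on that cycle.
But removing a-e disconnects a from e; removing b-h disconnects b from h — these are bridges.
That makes 2 bridges.

2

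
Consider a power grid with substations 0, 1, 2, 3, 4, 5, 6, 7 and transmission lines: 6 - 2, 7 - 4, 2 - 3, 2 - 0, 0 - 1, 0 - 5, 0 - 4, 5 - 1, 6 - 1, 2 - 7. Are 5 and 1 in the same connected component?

Yes

From 5 we can reach 0, 1, 2, 3, 4, 5, 6, 7, which includes 1.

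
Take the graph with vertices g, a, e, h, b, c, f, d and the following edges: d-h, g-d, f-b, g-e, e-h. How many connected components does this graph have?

4

c is isolated — a component by itself.
a is isolated — a component by itself.
Starting from b we can reach b, f. That is one component of size 2.
Starting from d we can reach d, e, g, h. That is one component of size 4.
Total: 4 components.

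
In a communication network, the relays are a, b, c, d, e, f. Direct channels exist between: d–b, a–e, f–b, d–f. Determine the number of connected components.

3

c is isolated — a component by itself.
Starting from a we can reach a, e. That is one component of size 2.
Starting from b we can reach b, d, f. That is one component of size 3.
Total: 3 components.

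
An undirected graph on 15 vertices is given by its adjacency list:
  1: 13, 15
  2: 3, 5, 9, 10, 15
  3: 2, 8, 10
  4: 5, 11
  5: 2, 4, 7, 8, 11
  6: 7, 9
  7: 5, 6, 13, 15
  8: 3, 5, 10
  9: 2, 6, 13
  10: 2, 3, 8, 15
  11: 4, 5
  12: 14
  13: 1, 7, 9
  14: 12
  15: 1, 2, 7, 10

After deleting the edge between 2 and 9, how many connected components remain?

2

2 and 9 are still connected via 2-5-7-13-9, so the component count stays at 2.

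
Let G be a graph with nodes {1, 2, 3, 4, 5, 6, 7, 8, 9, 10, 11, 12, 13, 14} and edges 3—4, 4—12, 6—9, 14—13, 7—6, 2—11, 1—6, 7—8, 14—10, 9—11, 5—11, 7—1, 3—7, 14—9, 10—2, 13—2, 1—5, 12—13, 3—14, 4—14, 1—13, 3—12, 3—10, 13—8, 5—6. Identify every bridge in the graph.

none

The edges on the cycle 14-10-2-13-14 are not bridges since each lies on that cycle.
Every edge lies on some cycle, so there are no bridges.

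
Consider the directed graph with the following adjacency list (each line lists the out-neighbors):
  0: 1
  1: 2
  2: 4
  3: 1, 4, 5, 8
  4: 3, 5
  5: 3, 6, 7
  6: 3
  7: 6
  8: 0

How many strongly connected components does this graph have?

1

{0, 1, 2, 3, 4, 5, 6, 7, 8} are all mutually reachable — one SCC of size 9.
That gives 1 strongly connected component.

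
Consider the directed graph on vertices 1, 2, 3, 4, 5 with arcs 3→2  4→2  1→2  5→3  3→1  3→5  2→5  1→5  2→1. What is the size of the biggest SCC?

{1, 2, 3, 5} are all mutually reachable — one SCC of size 4.
{4} is an SCC by itself.
The largest has 4 vertices.

4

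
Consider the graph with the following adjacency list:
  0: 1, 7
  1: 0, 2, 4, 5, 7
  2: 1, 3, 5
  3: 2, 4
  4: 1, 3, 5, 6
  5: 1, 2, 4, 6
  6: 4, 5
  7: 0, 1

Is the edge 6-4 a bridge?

After removing 6-4, the path 6-5-4 still connects them, so the edge is not a bridge.

No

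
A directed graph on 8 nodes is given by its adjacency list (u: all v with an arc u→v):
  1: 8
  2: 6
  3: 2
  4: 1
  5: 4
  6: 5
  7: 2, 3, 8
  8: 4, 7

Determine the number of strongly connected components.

1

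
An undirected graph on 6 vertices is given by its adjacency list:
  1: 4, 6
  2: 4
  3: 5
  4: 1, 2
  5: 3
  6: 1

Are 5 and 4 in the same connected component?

The component containing 5 is {3, 5}, and 4 is not in it.

No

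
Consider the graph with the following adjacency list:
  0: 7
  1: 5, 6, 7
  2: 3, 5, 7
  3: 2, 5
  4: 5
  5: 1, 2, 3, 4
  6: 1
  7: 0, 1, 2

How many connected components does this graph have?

1

Starting from 0 we can reach 0, 1, 2, 3, 4, 5, 6, 7. That is one component of size 8.
Total: 1 component.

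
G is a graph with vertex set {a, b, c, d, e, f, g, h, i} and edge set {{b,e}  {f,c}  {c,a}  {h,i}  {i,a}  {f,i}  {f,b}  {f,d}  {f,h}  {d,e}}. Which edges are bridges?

The edges on the cycle f-b-e-d-f are not bridges since each lies on that cycle.
Every edge lies on some cycle, so there are no bridges.

none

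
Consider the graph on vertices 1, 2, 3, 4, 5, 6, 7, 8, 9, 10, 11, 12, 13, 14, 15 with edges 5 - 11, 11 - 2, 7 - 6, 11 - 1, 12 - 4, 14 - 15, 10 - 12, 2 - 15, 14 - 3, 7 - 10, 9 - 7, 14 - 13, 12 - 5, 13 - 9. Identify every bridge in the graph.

1-11, 12-4, 14-3, 6-7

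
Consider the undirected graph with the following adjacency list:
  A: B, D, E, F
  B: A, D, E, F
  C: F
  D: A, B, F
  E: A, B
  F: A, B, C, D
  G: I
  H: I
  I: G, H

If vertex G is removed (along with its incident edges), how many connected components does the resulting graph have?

2

With G gone, the remaining components are: {H, I}; {A, B, C, D, E, F}.
That is 2 components.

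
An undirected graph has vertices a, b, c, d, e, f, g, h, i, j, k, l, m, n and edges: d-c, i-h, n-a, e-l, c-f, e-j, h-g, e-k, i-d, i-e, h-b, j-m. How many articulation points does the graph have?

Removing c increases the component count from 2 to 3, so c is a cut vertex.
Removing d increases the component count from 2 to 3, so d is a cut vertex.
Removing e increases the component count from 2 to 5, so e is a cut vertex.
Likewise h, i, j are cut vertices.
By contrast removing b leaves 2 components; it is not a cut vertex. No other vertex is a cut vertex either.

6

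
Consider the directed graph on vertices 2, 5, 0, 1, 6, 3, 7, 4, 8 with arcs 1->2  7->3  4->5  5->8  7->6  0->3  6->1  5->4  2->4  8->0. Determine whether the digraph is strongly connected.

There is no directed path from 4 to 6, so the graph is not strongly connected.

No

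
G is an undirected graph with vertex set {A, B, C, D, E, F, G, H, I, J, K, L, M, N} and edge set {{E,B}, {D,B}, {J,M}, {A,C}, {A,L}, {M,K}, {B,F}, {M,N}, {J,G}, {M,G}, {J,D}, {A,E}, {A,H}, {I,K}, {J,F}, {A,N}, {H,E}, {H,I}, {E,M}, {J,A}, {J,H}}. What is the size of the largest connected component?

Starting from A we can reach A, B, C, D, E, F, G, H, I, J, K, L, M, N. That is one component of size 14.
The largest has 14 vertices.

14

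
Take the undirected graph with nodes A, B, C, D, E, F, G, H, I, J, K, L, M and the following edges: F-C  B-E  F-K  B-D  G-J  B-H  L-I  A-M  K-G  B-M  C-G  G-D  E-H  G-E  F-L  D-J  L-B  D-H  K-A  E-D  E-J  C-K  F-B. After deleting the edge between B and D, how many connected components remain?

1

B and D are still connected via B-E-D, so the component count stays at 1.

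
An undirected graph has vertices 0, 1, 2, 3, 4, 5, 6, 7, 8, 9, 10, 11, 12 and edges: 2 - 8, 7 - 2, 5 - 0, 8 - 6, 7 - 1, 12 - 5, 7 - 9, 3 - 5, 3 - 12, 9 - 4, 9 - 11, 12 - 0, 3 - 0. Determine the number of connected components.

3

10 is isolated — a component by itself.
Starting from 0 we can reach 0, 3, 5, 12. That is one component of size 4.
Starting from 1 we can reach 1, 2, 4, 6, 7, 8, 9, 11. That is one component of size 8.
Total: 3 components.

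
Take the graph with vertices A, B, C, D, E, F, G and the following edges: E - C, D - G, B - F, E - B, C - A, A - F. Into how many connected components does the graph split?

Starting from D we can reach D, G. That is one component of size 2.
Starting from A we can reach A, B, C, E, F. That is one component of size 5.
Total: 2 components.

2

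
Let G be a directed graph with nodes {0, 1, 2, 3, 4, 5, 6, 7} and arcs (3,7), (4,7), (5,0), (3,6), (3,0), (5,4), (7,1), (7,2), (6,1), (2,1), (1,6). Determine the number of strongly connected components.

7

{1, 6} are all mutually reachable — one SCC of size 2.
{5} is an SCC by itself.
{3} is an SCC by itself.
{2} is an SCC by itself.
{7} is an SCC by itself.
(and 2 more singleton SCCs)
That gives 7 strongly connected components.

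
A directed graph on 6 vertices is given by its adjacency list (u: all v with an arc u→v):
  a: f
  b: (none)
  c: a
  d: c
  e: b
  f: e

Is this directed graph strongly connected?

No

There is no directed path from b to d, so the graph is not strongly connected.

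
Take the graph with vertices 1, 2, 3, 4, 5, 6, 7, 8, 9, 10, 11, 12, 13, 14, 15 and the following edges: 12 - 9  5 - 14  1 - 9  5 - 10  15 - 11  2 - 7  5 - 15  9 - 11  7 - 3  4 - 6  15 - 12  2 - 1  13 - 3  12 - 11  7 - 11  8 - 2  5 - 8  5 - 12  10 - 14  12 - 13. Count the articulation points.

1

Removing 5 increases the component count from 2 to 3, so 5 is a cut vertex.
By contrast removing 1 leaves 2 components; it is not a cut vertex. No other vertex is a cut vertex either.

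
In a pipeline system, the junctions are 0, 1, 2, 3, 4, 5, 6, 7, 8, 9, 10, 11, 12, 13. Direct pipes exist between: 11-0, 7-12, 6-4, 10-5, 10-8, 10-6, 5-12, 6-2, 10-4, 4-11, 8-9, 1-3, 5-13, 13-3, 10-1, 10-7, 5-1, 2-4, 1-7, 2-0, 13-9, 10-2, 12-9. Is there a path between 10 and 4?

Yes

From 10 we can reach 0, 1, 2, 3, 4, 5, 6, 7, 8, 9, 10, 11, 12, 13, which includes 4.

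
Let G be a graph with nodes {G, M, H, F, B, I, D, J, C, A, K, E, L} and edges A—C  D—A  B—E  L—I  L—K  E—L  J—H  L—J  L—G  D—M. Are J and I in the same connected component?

From J we can reach B, E, G, H, I, J, K, L, which includes I.

Yes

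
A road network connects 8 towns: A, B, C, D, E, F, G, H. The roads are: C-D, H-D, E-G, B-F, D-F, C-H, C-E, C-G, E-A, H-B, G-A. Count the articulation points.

1

Removing C increases the component count from 1 to 2, so C is a cut vertex.
By contrast removing G leaves 1 component; it is not a cut vertex. No other vertex is a cut vertex either.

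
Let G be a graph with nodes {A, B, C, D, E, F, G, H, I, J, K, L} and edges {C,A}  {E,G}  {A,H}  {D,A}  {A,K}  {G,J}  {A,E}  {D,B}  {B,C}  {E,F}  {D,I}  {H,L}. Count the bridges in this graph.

8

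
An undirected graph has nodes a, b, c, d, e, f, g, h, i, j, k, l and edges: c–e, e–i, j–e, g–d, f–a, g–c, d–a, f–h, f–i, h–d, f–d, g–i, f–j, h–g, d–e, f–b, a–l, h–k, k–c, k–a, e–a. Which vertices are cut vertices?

Removing a increases the component count from 1 to 2, so a is a cut vertex.
Removing f increases the component count from 1 to 2, so f is a cut vertex.
By contrast removing g leaves 1 component; it is not a cut vertex. No other vertex is a cut vertex either.

a, f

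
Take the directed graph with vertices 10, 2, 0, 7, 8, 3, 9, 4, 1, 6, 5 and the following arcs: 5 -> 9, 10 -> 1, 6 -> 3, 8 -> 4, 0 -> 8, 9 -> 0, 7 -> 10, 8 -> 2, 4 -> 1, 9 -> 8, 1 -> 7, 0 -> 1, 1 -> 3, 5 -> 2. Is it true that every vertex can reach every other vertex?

No

There is no directed path from 4 to 8, so the graph is not strongly connected.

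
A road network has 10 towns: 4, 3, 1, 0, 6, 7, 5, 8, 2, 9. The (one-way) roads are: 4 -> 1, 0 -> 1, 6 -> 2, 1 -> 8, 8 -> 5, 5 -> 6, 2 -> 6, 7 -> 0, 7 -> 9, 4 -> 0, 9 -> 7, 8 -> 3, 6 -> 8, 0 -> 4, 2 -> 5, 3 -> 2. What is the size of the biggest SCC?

{2, 3, 5, 6, 8} are all mutually reachable — one SCC of size 5.
{7, 9} are all mutually reachable — one SCC of size 2.
{0, 4} are all mutually reachable — one SCC of size 2.
{1} is an SCC by itself.
The largest has 5 vertices.

5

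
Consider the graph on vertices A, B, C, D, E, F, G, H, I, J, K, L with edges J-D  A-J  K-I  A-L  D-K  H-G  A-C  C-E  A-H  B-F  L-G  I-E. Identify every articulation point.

A

Removing A increases the component count from 2 to 3, so A is a cut vertex.
By contrast removing C leaves 2 components; it is not a cut vertex. No other vertex is a cut vertex either.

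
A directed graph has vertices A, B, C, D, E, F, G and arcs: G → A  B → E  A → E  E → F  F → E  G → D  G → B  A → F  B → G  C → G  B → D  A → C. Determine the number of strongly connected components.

3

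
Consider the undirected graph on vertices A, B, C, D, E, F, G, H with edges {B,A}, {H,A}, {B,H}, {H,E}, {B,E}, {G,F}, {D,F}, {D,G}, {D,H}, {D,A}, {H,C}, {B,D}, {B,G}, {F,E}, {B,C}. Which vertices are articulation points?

none

Removing D, for instance, still leaves 1 component. No single vertex removal increases the component count — the graph has no articulation points.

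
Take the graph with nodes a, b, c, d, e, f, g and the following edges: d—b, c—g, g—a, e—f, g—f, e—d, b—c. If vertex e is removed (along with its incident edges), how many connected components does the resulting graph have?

With e gone, the remaining components are: {a, b, c, d, f, g}.
That is 1 component.

1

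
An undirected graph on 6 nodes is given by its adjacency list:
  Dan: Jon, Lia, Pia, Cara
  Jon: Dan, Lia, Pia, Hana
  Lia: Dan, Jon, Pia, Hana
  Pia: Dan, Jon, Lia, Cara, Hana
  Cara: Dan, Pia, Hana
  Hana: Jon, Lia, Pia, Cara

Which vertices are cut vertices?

Removing Jon, for instance, still leaves 1 component. No single vertex removal increases the component count — the graph has no articulation points.

none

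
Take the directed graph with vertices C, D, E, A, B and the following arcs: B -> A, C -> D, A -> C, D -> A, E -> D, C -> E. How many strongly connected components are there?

2

{A, C, D, E} are all mutually reachable — one SCC of size 4.
{B} is an SCC by itself.
That gives 2 strongly connected components.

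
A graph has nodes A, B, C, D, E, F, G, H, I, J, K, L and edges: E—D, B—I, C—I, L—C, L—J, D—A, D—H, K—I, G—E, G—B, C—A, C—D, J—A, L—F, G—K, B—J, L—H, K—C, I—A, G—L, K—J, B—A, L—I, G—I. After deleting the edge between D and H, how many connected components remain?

D and H are still connected via D-C-L-H, so the component count stays at 1.

1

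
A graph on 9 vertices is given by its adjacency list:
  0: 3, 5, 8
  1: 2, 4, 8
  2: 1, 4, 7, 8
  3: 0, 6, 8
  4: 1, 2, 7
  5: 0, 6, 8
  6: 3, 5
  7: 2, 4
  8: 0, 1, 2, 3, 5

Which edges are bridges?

none

The edges on the cycle 2-7-4-2 are not bridges since each lies on that cycle.
Every edge lies on some cycle, so there are no bridges.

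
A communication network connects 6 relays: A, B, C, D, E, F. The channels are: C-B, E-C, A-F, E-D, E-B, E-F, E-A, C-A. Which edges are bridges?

D-E

The edges on the cycle E-C-A-E are not bridges since each lies on that cycle.
But removing E-D disconnects E from D — this is a bridge.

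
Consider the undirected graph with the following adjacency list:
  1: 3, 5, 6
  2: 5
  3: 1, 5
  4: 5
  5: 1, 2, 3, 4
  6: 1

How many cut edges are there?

3

The edges on the cycle 1-3-5-1 are not bridges since each lies on that cycle.
But removing 5-4 disconnects 5 from 4; removing 5-2 disconnects 5 from 2; removing 1-6 disconnects 1 from 6 — these are bridges.
That makes 3 bridges.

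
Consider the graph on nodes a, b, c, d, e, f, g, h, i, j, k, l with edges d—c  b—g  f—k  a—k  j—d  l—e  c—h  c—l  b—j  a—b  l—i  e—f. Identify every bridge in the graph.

The edges on the cycle a-b-j-d-c-l-e-f-k-a are not bridges since each lies on that cycle.
But removing b—g disconnects b from g; removing i—l disconnects i from l; removing h—c disconnects h from c — these are bridges.

b-g, c-h, i-l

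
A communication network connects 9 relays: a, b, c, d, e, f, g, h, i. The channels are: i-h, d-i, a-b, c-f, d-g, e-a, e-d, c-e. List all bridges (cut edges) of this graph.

a-b, a-e, c-e, c-f, d-e, d-g, d-i, h-i

removing e-d disconnects e from d; removing g-d disconnects g from d; removing e-a disconnects e from a; removing b-a disconnects b from a — these are bridges.
In total 8 edges are bridges.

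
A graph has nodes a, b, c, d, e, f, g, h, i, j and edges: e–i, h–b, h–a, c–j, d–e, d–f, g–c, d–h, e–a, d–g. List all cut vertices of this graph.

Removing c increases the component count from 1 to 2, so c is a cut vertex.
Removing d increases the component count from 1 to 3, so d is a cut vertex.
Removing e increases the component count from 1 to 2, so e is a cut vertex.
Likewise g, h are cut vertices.
By contrast removing f leaves 1 component; it is not a cut vertex. No other vertex is a cut vertex either.

c, d, e, g, h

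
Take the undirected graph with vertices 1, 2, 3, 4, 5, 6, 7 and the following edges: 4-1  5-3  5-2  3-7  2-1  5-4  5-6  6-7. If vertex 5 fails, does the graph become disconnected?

Yes

Deleting 5 raises the number of components from 1 to 2, so 5 is a cut vertex.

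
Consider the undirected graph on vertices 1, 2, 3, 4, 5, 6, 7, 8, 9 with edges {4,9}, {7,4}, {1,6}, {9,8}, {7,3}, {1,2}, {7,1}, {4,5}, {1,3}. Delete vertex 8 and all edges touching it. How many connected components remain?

With 8 gone, the remaining components are: {1, 2, 3, 4, 5, 6, 7, 9}.
That is 1 component.

1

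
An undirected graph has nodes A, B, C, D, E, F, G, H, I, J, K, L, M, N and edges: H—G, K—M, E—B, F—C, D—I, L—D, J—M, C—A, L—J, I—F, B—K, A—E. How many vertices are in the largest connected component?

11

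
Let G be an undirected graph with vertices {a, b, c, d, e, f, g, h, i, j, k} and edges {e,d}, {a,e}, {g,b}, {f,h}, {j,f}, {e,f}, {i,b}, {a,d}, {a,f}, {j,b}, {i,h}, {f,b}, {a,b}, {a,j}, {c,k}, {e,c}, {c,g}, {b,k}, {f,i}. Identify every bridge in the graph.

none

The edges on the cycle a-e-c-g-b-a are not bridges since each lies on that cycle.
Every edge lies on some cycle, so there are no bridges.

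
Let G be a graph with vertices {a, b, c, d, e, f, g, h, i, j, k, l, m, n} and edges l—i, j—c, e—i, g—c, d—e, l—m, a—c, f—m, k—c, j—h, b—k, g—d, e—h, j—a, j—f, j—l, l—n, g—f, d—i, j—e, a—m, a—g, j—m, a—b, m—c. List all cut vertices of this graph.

Removing l increases the component count from 1 to 2, so l is a cut vertex.
By contrast removing n leaves 1 component; it is not a cut vertex. No other vertex is a cut vertex either.

l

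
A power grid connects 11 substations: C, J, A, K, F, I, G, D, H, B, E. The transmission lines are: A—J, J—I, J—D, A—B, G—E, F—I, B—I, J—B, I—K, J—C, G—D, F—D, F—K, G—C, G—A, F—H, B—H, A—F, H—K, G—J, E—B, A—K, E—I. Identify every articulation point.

none

Removing I, for instance, still leaves 1 component. No single vertex removal increases the component count — the graph has no articulation points.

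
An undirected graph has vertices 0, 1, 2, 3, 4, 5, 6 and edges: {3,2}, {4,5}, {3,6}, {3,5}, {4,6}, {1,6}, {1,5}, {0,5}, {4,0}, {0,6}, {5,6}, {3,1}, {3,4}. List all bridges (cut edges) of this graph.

2-3

The edges on the cycle 3-4-0-6-1-3 are not bridges since each lies on that cycle.
But removing 3-2 disconnects 3 from 2 — this is a bridge.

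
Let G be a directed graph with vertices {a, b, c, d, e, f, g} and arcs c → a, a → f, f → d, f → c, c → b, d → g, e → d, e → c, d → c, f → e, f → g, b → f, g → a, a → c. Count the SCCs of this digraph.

1

{a, b, c, d, e, f, g} are all mutually reachable — one SCC of size 7.
That gives 1 strongly connected component.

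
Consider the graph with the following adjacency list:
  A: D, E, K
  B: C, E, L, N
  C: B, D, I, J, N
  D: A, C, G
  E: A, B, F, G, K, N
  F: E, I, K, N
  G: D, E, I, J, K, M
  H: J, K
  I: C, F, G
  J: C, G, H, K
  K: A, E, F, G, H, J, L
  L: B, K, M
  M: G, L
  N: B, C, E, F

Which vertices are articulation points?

Removing J, for instance, still leaves 1 component. No single vertex removal increases the component count — the graph has no articulation points.

none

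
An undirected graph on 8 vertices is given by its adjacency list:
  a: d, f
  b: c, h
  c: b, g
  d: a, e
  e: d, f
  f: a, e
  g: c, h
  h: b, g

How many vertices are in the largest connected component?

Starting from b we can reach b, c, g, h. That is one component of size 4.
Starting from a we can reach a, d, e, f. That is one component of size 4.
The largest has 4 vertices.

4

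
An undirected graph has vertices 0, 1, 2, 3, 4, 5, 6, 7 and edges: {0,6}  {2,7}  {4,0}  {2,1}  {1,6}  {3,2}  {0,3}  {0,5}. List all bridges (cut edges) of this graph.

0-4, 0-5, 2-7

The edges on the cycle 0-3-2-1-6-0 are not bridges since each lies on that cycle.
But removing 2-7 disconnects 2 from 7; removing 4-0 disconnects 4 from 0; removing 5-0 disconnects 5 from 0 — these are bridges.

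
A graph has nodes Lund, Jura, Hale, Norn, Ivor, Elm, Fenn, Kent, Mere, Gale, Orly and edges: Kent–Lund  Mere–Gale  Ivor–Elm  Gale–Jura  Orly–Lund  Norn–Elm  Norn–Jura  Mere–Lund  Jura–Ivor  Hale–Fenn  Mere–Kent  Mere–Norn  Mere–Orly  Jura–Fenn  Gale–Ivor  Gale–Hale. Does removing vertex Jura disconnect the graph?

Deleting Jura leaves 1 component (was 1) (its neighbors Fenn, Gale, Ivor, Norn remain connected to each other), so Jura is not a cut vertex.

No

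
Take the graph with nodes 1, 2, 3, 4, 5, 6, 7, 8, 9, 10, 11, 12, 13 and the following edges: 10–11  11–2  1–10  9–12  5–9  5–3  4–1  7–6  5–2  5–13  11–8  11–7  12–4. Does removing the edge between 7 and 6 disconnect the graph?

Yes

Removing 7–6 leaves no path between 7 and 6: the component count goes from 1 to 2. So it is a bridge.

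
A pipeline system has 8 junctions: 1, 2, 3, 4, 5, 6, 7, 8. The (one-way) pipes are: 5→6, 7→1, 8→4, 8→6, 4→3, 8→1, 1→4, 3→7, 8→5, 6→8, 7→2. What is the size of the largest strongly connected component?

{1, 3, 4, 7} are all mutually reachable — one SCC of size 4.
{5, 6, 8} are all mutually reachable — one SCC of size 3.
{2} is an SCC by itself.
The largest has 4 vertices.

4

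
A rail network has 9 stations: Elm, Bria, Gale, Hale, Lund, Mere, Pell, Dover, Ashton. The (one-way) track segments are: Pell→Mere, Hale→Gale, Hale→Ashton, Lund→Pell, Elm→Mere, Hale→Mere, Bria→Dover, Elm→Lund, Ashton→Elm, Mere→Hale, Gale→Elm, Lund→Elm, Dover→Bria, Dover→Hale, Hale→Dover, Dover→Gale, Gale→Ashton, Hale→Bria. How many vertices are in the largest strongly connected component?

9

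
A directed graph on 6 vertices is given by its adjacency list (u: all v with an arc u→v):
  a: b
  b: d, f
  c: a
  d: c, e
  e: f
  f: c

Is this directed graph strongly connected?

Yes

From b we can reach every vertex (a, b, c, d, e, f), and every vertex can reach b (a, b, c, d, e, f). So the whole graph is one strongly connected component.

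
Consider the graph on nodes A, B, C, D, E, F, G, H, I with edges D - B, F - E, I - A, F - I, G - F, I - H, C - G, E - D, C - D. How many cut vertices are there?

Removing D increases the component count from 1 to 2, so D is a cut vertex.
Removing F increases the component count from 1 to 2, so F is a cut vertex.
Removing I increases the component count from 1 to 3, so I is a cut vertex.
By contrast removing H leaves 1 component; it is not a cut vertex. No other vertex is a cut vertex either.

3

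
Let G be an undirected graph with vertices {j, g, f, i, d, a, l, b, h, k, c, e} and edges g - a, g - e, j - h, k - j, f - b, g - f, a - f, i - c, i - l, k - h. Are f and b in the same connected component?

Yes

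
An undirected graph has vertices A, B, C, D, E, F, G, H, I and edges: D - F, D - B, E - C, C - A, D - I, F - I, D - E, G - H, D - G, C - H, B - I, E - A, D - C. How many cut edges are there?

0

The edges on the cycle D-F-I-D are not bridges since each lies on that cycle.
Every edge lies on some cycle, so there are no bridges.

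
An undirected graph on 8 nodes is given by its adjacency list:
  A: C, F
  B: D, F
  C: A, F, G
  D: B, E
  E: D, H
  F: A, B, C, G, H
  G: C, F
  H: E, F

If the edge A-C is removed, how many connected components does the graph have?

1

A and C are still connected via A-F-C, so the component count stays at 1.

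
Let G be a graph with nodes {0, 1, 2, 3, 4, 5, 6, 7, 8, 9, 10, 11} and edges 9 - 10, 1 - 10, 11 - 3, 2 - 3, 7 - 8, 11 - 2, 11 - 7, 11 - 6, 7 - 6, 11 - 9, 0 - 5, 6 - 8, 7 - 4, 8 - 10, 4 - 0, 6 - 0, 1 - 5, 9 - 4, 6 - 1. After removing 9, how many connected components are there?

1

With 9 gone, the remaining components are: {0, 1, 2, 3, 4, 5, 6, 7, 8, 10, 11}.
That is 1 component.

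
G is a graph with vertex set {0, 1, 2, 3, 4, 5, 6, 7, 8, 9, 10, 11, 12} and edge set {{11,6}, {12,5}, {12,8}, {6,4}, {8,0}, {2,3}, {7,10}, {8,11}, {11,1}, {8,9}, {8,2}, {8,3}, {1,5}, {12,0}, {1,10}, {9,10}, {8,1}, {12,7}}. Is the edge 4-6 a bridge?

Yes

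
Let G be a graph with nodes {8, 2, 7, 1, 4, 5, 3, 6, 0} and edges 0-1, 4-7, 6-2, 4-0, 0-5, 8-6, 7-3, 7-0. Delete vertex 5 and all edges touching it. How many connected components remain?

2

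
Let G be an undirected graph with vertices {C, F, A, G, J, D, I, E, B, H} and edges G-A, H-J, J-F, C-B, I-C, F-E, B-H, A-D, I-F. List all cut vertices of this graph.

A, F

Removing A increases the component count from 2 to 3, so A is a cut vertex.
Removing F increases the component count from 2 to 3, so F is a cut vertex.
By contrast removing B leaves 2 components; it is not a cut vertex. No other vertex is a cut vertex either.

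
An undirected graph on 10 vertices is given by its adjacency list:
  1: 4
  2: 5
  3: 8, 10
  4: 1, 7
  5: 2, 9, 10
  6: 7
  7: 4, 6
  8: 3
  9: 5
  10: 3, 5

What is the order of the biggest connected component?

6

Starting from 1 we can reach 1, 4, 6, 7. That is one component of size 4.
Starting from 2 we can reach 2, 3, 5, 8, 9, 10. That is one component of size 6.
The largest has 6 vertices.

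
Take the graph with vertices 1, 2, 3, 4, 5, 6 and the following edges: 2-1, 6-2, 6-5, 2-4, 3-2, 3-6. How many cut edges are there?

3

The edges on the cycle 3-6-2-3 are not bridges since each lies on that cycle.
But removing 2-4 disconnects 2 from 4; removing 6-5 disconnects 6 from 5; removing 2-1 disconnects 2 from 1 — these are bridges.
That makes 3 bridges.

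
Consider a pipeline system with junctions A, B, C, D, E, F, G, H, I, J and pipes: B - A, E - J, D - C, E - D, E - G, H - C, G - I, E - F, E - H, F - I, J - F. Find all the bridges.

The edges on the cycle E-G-I-F-E are not bridges since each lies on that cycle.
But removing B - A disconnects B from A — this is a bridge.

A-B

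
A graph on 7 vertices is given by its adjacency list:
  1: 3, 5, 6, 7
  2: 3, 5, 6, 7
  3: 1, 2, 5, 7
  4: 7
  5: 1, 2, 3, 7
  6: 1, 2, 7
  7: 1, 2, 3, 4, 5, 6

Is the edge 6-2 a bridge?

After removing 6-2, the path 6-7-2 still connects them, so the edge is not a bridge.

No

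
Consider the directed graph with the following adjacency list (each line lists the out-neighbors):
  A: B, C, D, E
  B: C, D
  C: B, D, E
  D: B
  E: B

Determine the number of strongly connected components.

2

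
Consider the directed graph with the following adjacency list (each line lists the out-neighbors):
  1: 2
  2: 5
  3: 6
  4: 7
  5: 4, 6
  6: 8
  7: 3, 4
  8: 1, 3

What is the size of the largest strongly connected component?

8

{1, 2, 3, 4, 5, 6, 7, 8} are all mutually reachable — one SCC of size 8.
The largest has 8 vertices.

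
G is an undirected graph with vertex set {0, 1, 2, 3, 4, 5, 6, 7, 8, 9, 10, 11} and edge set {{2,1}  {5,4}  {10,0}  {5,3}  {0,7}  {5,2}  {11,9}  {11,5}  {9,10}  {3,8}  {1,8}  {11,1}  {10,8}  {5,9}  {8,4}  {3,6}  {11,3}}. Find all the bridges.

0-10, 0-7, 3-6

The edges on the cycle 11-5-2-1-11 are not bridges since each lies on that cycle.
But removing 0 - 7 disconnects 0 from 7; removing 10 - 0 disconnects 10 from 0; removing 6 - 3 disconnects 6 from 3 — these are bridges.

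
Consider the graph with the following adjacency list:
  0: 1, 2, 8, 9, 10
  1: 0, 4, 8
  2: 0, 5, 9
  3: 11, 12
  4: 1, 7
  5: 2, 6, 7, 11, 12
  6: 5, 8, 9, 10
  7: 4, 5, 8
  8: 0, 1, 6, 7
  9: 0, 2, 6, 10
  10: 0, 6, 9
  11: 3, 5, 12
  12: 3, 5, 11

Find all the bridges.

none

The edges on the cycle 5-11-3-12-5 are not bridges since each lies on that cycle.
Every edge lies on some cycle, so there are no bridges.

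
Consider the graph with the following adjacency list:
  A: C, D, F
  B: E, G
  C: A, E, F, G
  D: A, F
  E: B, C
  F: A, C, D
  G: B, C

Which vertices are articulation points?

C

Removing C increases the component count from 1 to 2, so C is a cut vertex.
By contrast removing F leaves 1 component; it is not a cut vertex. No other vertex is a cut vertex either.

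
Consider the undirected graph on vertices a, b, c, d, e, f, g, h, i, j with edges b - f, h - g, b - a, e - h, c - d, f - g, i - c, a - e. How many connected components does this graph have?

3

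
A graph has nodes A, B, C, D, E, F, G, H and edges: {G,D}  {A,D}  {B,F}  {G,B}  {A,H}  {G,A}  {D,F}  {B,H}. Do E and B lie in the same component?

No

The component containing E is {E}, and B is not in it.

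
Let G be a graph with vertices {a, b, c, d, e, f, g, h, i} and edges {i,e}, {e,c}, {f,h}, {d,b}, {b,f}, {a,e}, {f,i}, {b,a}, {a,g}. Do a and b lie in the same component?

From a we can reach a, b, c, d, e, f, g, h, i, which includes b.

Yes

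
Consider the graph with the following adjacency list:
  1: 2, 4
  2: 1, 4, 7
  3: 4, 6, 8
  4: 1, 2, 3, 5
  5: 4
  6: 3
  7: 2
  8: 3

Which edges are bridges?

The edges on the cycle 4-2-1-4 are not bridges since each lies on that cycle.
But removing 3-4 disconnects 3 from 4; removing 7-2 disconnects 7 from 2; removing 5-4 disconnects 5 from 4; removing 3-8 disconnects 3 from 8 — these are bridges.
In total 5 edges are bridges.

2-7, 3-4, 3-6, 3-8, 4-5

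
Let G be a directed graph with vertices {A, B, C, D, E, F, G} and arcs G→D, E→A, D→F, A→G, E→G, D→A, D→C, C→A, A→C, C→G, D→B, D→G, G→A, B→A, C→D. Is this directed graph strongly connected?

There is no directed path from B to E, so the graph is not strongly connected.

No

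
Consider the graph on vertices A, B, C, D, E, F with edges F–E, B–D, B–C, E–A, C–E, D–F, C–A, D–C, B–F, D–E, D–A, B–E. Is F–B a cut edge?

No

After removing F–B, the path F-D-B still connects them, so the edge is not a bridge.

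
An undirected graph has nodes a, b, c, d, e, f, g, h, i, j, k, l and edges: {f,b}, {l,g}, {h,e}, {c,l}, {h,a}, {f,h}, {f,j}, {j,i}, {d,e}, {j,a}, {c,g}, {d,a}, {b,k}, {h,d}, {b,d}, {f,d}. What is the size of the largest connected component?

9

Starting from c we can reach c, g, l. That is one component of size 3.
Starting from a we can reach a, b, d, e, f, h, i, j, k. That is one component of size 9.
The largest has 9 vertices.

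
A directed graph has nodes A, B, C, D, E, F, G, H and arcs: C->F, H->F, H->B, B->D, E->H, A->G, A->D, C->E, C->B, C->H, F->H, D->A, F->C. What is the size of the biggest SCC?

4

{C, E, F, H} are all mutually reachable — one SCC of size 4.
{A, D} are all mutually reachable — one SCC of size 2.
{G} is an SCC by itself.
{B} is an SCC by itself.
The largest has 4 vertices.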